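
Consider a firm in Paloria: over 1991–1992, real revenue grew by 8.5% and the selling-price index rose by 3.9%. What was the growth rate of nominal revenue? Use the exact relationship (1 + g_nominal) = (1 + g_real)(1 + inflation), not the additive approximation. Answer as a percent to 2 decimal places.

(1 + g_nom) = (1 + g_real)(1 + π) = 1.0850 × 1.0390 = 1.12732.

12.73%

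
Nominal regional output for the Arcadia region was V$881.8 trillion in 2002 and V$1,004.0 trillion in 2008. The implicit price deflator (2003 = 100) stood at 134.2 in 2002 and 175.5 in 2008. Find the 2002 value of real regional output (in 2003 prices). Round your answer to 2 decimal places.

Real regional output = Nominal / (implicit price deflator/100) = 881.8 / 1.342 = 657.08.

V$657.08 trillion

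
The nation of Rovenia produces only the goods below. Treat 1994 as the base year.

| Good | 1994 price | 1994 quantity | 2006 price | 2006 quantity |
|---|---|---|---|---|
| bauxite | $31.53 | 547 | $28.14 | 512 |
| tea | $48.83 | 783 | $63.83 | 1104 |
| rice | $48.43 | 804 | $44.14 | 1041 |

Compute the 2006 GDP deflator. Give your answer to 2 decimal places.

108.60

Nominal GDP 2006 = 28.14·512 + 63.83·1104 + 44.14·1041 = 130825.74.
Real GDP 2006 (at 1994 prices) = 31.53·512 + 48.83·1104 + 48.43·1041 = 120467.31.
Deflator = Nominal/Real × 100 = 130825.74/120467.31 × 100 = 108.599.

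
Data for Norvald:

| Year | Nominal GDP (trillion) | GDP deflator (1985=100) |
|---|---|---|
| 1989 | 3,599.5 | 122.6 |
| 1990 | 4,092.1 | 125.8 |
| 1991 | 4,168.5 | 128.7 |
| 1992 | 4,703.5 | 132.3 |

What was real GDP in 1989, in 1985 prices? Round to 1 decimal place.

2,936.0 trillion

Real GDP 1989 = 3599.5 / 1.226 = 2935.97.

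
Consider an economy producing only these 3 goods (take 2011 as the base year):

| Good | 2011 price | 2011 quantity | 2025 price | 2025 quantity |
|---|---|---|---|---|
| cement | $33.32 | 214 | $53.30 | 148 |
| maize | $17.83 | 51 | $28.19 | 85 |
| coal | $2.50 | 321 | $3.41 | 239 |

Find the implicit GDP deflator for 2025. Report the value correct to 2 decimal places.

Nominal GDP 2025 = 53.30·148 + 28.19·85 + 3.41·239 = 11099.54.
Real GDP 2025 (at 2011 prices) = 33.32·148 + 17.83·85 + 2.50·239 = 7044.41.
Deflator = Nominal/Real × 100 = 11099.54/7044.41 × 100 = 157.565.

157.57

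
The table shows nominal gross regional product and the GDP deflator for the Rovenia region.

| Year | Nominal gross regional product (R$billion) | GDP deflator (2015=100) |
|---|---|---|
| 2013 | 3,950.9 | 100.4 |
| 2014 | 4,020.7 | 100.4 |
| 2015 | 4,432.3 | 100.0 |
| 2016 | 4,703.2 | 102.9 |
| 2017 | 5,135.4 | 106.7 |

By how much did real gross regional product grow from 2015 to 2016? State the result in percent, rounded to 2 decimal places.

Real gross regional product 2015 = 4432.3/1.000 = 4432.30.
Real gross regional product 2016 = 4703.2/1.029 = 4570.65.
Change = 4570.65/4432.30 − 1 = 0.0312.

3.12%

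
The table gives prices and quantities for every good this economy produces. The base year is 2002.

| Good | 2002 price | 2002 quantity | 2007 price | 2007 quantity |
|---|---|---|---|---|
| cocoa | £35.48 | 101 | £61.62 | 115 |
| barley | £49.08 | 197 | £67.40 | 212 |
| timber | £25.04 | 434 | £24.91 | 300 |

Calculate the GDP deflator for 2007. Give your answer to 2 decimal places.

Nominal GDP 2007 = 61.62·115 + 67.40·212 + 24.91·300 = 28848.10.
Real GDP 2007 (at 2002 prices) = 35.48·115 + 49.08·212 + 25.04·300 = 21997.16.
Deflator = Nominal/Real × 100 = 28848.10/21997.16 × 100 = 131.145.

131.14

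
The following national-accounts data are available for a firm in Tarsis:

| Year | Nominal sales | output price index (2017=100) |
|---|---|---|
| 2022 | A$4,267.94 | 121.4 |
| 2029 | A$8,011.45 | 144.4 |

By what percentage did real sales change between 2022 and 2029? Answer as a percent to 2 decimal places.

Real sales 2022 = 4267.94 / 1.214 = 3515.60.
Real sales 2029 = 8011.45 / 1.444 = 5548.10.
Real growth = 5548.10 / 3515.60 − 1 = 0.5781.

57.81%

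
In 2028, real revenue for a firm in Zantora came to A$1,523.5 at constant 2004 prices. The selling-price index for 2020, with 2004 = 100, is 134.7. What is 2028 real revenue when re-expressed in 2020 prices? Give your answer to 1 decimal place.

A$2,052.2

Real revenue in 2020 prices = Real revenue in 2004 prices × (P_2020/P_2004) = 1523.5 × 1.347 = 2052.15.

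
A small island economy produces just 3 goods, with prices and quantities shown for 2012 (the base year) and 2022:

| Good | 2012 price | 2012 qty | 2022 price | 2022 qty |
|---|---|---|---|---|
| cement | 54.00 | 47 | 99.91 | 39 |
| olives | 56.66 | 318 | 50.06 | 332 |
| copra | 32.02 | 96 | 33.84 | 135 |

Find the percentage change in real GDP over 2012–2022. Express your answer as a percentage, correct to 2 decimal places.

6.81%

Real GDP 2012 = Nominal GDP 2012 = 54.00·47 + 56.66·318 + 32.02·96 = 23629.80.
Real GDP 2022 (at 2012 prices) = 54.00·39 + 56.66·332 + 32.02·135 = 25239.82.
Real growth = 25239.82/23629.80 − 1 = 0.0681.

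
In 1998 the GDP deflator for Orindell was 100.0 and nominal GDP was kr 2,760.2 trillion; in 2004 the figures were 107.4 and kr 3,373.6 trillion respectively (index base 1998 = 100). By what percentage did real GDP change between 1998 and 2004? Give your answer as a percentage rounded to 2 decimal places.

13.80%

Real GDP 1998 = 2760.2 / 1.000 = 2760.20.
Real GDP 2004 = 3373.6 / 1.074 = 3141.15.
Real growth = 3141.15 / 2760.20 − 1 = 0.1380.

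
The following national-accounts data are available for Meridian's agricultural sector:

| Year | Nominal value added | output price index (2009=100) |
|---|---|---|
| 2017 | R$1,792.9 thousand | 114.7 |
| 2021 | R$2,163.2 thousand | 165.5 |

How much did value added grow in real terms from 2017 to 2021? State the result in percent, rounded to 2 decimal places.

-16.38%

Real value added 2017 = 1792.9 / 1.147 = 1563.12.
Real value added 2021 = 2163.2 / 1.655 = 1307.07.
Real growth = 1307.07 / 1563.12 − 1 = -0.1638.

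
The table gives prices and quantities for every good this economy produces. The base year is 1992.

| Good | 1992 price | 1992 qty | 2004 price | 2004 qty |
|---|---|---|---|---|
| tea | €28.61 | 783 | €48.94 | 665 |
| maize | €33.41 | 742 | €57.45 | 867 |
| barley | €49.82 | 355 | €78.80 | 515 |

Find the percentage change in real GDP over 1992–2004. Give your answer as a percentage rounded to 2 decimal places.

Real GDP 1992 = Nominal GDP 1992 = 28.61·783 + 33.41·742 + 49.82·355 = 64877.95.
Real GDP 2004 (at 1992 prices) = 28.61·665 + 33.41·867 + 49.82·515 = 73649.42.
Real growth = 73649.42/64877.95 − 1 = 0.1352.

13.52%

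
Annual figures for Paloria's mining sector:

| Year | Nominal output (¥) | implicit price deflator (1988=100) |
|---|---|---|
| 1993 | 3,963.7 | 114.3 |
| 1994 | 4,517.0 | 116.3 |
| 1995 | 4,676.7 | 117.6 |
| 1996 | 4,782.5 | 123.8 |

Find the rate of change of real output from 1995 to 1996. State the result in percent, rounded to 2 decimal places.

-2.86%

Real output 1995 = 4676.7/1.176 = 3976.79.
Real output 1996 = 4782.5/1.238 = 3863.09.
Change = 3863.09/3976.79 − 1 = -0.0286.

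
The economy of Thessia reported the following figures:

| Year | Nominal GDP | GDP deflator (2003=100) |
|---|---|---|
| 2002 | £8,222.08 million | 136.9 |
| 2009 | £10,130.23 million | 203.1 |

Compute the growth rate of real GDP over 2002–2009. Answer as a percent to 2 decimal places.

Real GDP 2002 = 8222.08 / 1.369 = 6005.90.
Real GDP 2009 = 10130.23 / 2.031 = 4987.80.
Real growth = 4987.80 / 6005.90 − 1 = -0.1695.

-16.95%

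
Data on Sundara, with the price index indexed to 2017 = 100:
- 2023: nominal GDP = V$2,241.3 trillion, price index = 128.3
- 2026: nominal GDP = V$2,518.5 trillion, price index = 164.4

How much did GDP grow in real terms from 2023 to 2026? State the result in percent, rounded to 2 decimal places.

-12.31%

Real GDP 2023 = 2241.3 / 1.283 = 1746.92.
Real GDP 2026 = 2518.5 / 1.644 = 1531.93.
Real growth = 1531.93 / 1746.92 − 1 = -0.1231.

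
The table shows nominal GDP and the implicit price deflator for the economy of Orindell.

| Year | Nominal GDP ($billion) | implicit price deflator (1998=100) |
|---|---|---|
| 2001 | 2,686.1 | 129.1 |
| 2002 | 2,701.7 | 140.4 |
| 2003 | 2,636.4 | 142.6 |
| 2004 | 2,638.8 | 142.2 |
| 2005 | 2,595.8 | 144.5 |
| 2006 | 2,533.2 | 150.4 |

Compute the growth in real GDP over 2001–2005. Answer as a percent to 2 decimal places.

-13.66%

Real GDP 2001 = 2686.1/1.291 = 2080.64.
Real GDP 2005 = 2595.8/1.445 = 1796.40.
Change = 1796.40/2080.64 − 1 = -0.1366.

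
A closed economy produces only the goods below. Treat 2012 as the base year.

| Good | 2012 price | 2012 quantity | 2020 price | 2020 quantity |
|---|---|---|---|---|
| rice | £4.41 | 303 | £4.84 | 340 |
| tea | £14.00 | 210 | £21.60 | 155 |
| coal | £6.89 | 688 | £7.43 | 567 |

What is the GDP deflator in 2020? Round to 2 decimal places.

Nominal GDP 2020 = 4.84·340 + 21.60·155 + 7.43·567 = 9206.41.
Real GDP 2020 (at 2012 prices) = 4.41·340 + 14.00·155 + 6.89·567 = 7576.03.
Deflator = Nominal/Real × 100 = 9206.41/7576.03 × 100 = 121.520.

121.52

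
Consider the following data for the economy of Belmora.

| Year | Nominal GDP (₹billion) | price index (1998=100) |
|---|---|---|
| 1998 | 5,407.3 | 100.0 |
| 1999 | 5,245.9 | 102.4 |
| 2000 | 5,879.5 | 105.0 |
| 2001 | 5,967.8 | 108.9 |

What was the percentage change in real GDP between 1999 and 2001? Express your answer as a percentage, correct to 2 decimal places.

Real GDP 1999 = 5245.9/1.024 = 5122.95.
Real GDP 2001 = 5967.8/1.089 = 5480.07.
Change = 5480.07/5122.95 − 1 = 0.0697.

6.97%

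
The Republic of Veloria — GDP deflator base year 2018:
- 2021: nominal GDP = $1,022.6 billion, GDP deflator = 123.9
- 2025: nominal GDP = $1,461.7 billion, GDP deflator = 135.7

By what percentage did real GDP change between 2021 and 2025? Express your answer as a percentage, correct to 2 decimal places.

30.51%

Real GDP 2021 = 1022.6 / 1.239 = 825.34.
Real GDP 2025 = 1461.7 / 1.357 = 1077.16.
Real growth = 1077.16 / 825.34 − 1 = 0.3051.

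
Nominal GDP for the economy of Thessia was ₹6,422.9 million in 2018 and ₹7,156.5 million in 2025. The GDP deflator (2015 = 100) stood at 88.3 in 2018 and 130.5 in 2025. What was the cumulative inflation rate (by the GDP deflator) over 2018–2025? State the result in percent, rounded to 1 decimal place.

Price-level change = 130.5 / 88.3 − 1 = 0.4779.

47.8%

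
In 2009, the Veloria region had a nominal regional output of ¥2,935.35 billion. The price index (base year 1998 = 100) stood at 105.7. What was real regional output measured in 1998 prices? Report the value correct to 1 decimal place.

¥2,777.1 billion

Real regional output = Nominal / (price index/100) = 2935.35 / 1.057 = 2777.06.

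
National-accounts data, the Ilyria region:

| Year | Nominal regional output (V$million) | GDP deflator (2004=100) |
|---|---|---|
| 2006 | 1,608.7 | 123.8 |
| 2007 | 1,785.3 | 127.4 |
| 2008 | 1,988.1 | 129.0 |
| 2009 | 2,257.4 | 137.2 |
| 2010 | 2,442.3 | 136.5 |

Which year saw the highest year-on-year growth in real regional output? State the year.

2008

2007: real = 1785.3/1.274 = 1401.33; growth vs 2006 (1299.43) = 7.84%.
2008: real = 1988.1/1.290 = 1541.16; growth vs 2007 (1401.33) = 9.98%.
2009: real = 2257.4/1.372 = 1645.34; growth vs 2008 (1541.16) = 6.76%.
2010: real = 2442.3/1.365 = 1789.23; growth vs 2009 (1645.34) = 8.75%.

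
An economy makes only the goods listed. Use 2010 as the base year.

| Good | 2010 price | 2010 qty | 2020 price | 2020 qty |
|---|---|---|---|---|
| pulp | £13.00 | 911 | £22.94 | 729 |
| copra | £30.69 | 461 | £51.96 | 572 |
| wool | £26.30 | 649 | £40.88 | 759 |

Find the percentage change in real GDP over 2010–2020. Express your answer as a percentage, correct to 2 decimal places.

Real GDP 2010 = Nominal GDP 2010 = 13.00·911 + 30.69·461 + 26.30·649 = 43059.79.
Real GDP 2020 (at 2010 prices) = 13.00·729 + 30.69·572 + 26.30·759 = 46993.38.
Real growth = 46993.38/43059.79 − 1 = 0.0914.

9.14%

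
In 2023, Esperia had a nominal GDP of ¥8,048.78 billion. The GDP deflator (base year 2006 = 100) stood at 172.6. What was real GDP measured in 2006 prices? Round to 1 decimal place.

Real GDP = Nominal / (GDP deflator/100) = 8048.78 / 1.726 = 4663.26.

¥4,663.3 billion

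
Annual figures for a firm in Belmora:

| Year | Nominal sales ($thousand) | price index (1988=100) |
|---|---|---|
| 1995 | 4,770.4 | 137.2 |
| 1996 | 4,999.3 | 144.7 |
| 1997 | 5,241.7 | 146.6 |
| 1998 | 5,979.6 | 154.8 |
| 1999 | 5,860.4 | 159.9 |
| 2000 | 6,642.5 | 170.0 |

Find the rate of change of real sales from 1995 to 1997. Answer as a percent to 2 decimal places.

2.83%

Real sales 1995 = 4770.4/1.372 = 3476.97.
Real sales 1997 = 5241.7/1.466 = 3575.51.
Change = 3575.51/3476.97 − 1 = 0.0283.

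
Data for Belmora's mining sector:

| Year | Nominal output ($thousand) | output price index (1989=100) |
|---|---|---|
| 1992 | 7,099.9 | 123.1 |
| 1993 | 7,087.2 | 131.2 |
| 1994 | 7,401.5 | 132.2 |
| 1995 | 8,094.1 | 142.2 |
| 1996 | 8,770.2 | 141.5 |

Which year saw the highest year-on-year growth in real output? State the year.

1996

1993: real = 7087.2/1.312 = 5401.83; growth vs 1992 (5767.59) = -6.34%.
1994: real = 7401.5/1.322 = 5598.71; growth vs 1993 (5401.83) = 3.64%.
1995: real = 8094.1/1.422 = 5692.05; growth vs 1994 (5598.71) = 1.67%.
1996: real = 8770.2/1.415 = 6198.02; growth vs 1995 (5692.05) = 8.89%.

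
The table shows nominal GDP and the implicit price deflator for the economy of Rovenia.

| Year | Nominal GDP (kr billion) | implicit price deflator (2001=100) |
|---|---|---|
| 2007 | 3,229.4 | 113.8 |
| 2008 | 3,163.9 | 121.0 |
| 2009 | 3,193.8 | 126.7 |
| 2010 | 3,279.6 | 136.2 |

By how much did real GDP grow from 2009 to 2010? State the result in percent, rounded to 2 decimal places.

Real GDP 2009 = 3193.8/1.267 = 2520.76.
Real GDP 2010 = 3279.6/1.362 = 2407.93.
Change = 2407.93/2520.76 − 1 = -0.0448.

-4.48%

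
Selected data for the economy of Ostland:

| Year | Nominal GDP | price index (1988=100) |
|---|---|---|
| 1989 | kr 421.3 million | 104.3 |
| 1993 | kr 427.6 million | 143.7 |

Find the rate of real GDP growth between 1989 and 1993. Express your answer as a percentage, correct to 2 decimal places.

-26.33%

Real GDP 1989 = 421.3 / 1.043 = 403.93.
Real GDP 1993 = 427.6 / 1.437 = 297.56.
Real growth = 297.56 / 403.93 − 1 = -0.2633.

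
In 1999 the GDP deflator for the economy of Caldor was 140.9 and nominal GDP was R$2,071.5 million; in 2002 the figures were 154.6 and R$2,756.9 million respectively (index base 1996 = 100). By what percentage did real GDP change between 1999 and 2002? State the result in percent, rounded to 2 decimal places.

Deflate each year: 1999 → 2071.5/1.409 = 1470.19; 2002 → 2756.9/1.546 = 1783.25.
So real GDP changed by 1783.25/1470.19 − 1 = 0.2129, i.e. 21.29%.

21.29%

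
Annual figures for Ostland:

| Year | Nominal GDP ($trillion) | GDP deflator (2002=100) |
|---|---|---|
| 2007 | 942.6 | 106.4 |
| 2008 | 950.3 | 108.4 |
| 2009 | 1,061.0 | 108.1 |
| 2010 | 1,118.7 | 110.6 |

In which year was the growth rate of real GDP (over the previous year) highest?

2008: real = 950.3/1.084 = 876.66; growth vs 2007 (885.90) = -1.04%.
2009: real = 1061.0/1.081 = 981.50; growth vs 2008 (876.66) = 11.96%.
2010: real = 1118.7/1.106 = 1011.48; growth vs 2009 (981.50) = 3.05%.

2009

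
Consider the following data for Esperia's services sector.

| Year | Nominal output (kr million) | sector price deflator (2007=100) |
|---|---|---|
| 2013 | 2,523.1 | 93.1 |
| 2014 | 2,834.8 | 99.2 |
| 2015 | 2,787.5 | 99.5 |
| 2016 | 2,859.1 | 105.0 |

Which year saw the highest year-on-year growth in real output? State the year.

2014: real = 2834.8/0.992 = 2857.66; growth vs 2013 (2710.10) = 5.44%.
2015: real = 2787.5/0.995 = 2801.51; growth vs 2014 (2857.66) = -1.96%.
2016: real = 2859.1/1.050 = 2722.95; growth vs 2015 (2801.51) = -2.80%.

2014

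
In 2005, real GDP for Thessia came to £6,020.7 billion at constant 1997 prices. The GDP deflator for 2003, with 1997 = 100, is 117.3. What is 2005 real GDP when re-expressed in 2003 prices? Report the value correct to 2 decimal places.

Real GDP in 2003 prices = Real GDP in 1997 prices × (P_2003/P_1997) = 6020.7 × 1.173 = 7062.28.

£7,062.28 billion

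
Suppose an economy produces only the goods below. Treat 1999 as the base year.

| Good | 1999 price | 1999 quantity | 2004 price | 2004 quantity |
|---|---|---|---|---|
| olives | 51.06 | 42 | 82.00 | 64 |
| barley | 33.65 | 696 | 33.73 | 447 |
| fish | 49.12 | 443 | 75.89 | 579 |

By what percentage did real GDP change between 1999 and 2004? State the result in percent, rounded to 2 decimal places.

Real GDP 1999 = Nominal GDP 1999 = 51.06·42 + 33.65·696 + 49.12·443 = 47325.08.
Real GDP 2004 (at 1999 prices) = 51.06·64 + 33.65·447 + 49.12·579 = 46749.87.
Real growth = 46749.87/47325.08 − 1 = -0.0122.

-1.22%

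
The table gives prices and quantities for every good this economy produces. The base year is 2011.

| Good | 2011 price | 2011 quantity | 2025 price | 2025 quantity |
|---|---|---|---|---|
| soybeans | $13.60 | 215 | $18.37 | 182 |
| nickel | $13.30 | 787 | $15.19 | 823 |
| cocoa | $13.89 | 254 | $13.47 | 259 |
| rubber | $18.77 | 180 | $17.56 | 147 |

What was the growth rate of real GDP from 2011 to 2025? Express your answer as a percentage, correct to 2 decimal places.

Real GDP 2011 = Nominal GDP 2011 = 13.60·215 + 13.30·787 + 13.89·254 + 18.77·180 = 20297.76.
Real GDP 2025 (at 2011 prices) = 13.60·182 + 13.30·823 + 13.89·259 + 18.77·147 = 19777.80.
Real growth = 19777.80/20297.76 − 1 = -0.0256.

-2.56%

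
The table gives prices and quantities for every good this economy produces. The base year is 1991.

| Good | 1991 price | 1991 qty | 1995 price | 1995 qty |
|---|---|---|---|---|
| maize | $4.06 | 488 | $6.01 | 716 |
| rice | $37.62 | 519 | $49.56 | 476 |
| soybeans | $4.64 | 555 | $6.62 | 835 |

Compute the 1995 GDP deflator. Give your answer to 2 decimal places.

135.37

Nominal GDP 1995 = 6.01·716 + 49.56·476 + 6.62·835 = 33421.42.
Real GDP 1995 (at 1991 prices) = 4.06·716 + 37.62·476 + 4.64·835 = 24688.48.
Deflator = Nominal/Real × 100 = 33421.42/24688.48 × 100 = 135.373.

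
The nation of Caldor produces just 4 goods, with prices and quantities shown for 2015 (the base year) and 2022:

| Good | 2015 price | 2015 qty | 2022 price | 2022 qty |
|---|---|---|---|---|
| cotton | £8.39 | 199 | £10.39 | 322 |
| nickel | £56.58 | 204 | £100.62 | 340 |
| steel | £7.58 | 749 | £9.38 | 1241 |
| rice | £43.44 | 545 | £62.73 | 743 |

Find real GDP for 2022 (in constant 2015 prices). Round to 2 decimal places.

£63621.48

Real GDP 2022 = Σ (p_2015 × q_2022) = 8.39·322 + 56.58·340 + 7.58·1241 + 43.44·743 = 63621.48.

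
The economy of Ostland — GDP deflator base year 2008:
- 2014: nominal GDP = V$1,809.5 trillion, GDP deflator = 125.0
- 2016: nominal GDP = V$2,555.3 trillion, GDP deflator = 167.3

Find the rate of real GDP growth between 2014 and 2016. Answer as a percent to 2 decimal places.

5.51%

Deflate each year: 2014 → 1809.5/1.250 = 1447.60; 2016 → 2555.3/1.673 = 1527.38.
So real GDP changed by 1527.38/1447.60 − 1 = 0.0551, i.e. 5.51%.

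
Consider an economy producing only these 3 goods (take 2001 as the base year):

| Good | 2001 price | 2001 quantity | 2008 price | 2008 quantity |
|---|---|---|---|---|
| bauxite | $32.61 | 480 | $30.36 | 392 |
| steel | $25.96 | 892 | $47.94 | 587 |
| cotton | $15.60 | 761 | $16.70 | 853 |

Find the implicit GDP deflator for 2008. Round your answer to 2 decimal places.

131.36

Nominal GDP 2008 = 30.36·392 + 47.94·587 + 16.70·853 = 54287.00.
Real GDP 2008 (at 2001 prices) = 32.61·392 + 25.96·587 + 15.60·853 = 41328.44.
Deflator = Nominal/Real × 100 = 54287.00/41328.44 × 100 = 131.355.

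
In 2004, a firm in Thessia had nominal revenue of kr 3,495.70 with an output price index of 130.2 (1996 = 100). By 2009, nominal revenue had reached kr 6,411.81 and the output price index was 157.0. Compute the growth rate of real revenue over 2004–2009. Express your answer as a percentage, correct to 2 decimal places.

52.11%

Deflate each year: 2004 → 3495.70/1.302 = 2684.87; 2009 → 6411.81/1.570 = 4083.96.
So real revenue changed by 4083.96/2684.87 − 1 = 0.5211, i.e. 52.11%.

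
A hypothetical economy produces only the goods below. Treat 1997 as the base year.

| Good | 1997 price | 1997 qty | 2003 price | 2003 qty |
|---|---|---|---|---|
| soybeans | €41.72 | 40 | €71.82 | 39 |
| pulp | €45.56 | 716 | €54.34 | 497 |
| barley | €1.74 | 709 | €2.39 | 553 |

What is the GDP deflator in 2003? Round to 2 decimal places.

123.37

Nominal GDP 2003 = 71.82·39 + 54.34·497 + 2.39·553 = 31129.63.
Real GDP 2003 (at 1997 prices) = 41.72·39 + 45.56·497 + 1.74·553 = 25232.62.
Deflator = Nominal/Real × 100 = 31129.63/25232.62 × 100 = 123.371.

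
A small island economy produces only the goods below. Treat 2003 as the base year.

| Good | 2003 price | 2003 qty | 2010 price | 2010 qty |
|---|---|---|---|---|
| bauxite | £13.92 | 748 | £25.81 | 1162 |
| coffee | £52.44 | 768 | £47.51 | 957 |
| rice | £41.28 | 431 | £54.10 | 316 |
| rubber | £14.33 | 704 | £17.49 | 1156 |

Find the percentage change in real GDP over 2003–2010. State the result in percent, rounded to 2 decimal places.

22.15%

Real GDP 2003 = Nominal GDP 2003 = 13.92·748 + 52.44·768 + 41.28·431 + 14.33·704 = 78566.08.
Real GDP 2010 (at 2003 prices) = 13.92·1162 + 52.44·957 + 41.28·316 + 14.33·1156 = 95970.08.
Real growth = 95970.08/78566.08 − 1 = 0.2215.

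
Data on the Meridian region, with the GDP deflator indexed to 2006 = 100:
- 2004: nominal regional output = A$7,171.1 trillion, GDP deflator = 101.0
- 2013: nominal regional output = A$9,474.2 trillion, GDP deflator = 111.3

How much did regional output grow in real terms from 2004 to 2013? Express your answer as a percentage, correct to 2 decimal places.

Real regional output 2004 = 7171.1 / 1.010 = 7100.10.
Real regional output 2013 = 9474.2 / 1.113 = 8512.31.
Real growth = 8512.31 / 7100.10 − 1 = 0.1989.

19.89%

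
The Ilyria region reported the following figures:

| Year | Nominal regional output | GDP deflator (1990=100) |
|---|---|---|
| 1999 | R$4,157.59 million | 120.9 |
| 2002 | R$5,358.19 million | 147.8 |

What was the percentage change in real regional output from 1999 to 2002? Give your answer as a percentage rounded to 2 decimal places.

Deflate each year: 1999 → 4157.59/1.209 = 3438.87; 2002 → 5358.19/1.478 = 3625.30.
So real regional output changed by 3625.30/3438.87 − 1 = 0.0542, i.e. 5.42%.

5.42%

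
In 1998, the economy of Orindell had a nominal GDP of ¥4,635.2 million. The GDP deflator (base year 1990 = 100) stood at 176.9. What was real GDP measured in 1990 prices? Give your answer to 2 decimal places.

¥2,620.24 million

Real GDP = Nominal / (GDP deflator/100) = 4635.2 / 1.769 = 2620.24.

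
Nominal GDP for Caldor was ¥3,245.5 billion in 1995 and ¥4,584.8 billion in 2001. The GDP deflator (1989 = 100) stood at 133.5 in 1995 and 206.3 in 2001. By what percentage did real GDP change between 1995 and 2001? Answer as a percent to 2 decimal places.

Deflate each year: 1995 → 3245.5/1.335 = 2431.09; 2001 → 4584.8/2.063 = 2222.39.
So real GDP changed by 2222.39/2431.09 − 1 = -0.0858, i.e. -8.58%.

-8.58%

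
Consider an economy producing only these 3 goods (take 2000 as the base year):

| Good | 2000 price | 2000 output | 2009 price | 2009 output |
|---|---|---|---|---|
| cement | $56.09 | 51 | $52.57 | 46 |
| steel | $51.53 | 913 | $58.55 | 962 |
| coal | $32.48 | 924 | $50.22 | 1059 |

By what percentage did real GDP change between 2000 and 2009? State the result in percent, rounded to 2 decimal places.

Real GDP 2000 = Nominal GDP 2000 = 56.09·51 + 51.53·913 + 32.48·924 = 79919.00.
Real GDP 2009 (at 2000 prices) = 56.09·46 + 51.53·962 + 32.48·1059 = 86548.32.
Real growth = 86548.32/79919.00 − 1 = 0.0830.

8.30%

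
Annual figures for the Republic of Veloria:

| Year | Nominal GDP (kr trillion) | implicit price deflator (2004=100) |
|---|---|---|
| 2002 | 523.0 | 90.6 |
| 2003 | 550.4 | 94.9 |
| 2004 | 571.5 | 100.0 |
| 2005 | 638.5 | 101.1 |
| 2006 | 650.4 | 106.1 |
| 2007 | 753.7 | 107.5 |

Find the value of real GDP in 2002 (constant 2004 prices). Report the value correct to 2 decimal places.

kr 577.26 trillion

Real GDP 2002 = 523.0 / 0.906 = 577.26.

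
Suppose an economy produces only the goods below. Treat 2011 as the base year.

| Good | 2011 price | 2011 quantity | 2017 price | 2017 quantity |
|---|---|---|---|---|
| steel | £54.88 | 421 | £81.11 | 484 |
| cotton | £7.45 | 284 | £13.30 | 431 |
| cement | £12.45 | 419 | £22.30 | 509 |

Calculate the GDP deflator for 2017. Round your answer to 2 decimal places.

156.02

Nominal GDP 2017 = 81.11·484 + 13.30·431 + 22.30·509 = 56340.24.
Real GDP 2017 (at 2011 prices) = 54.88·484 + 7.45·431 + 12.45·509 = 36109.92.
Deflator = Nominal/Real × 100 = 56340.24/36109.92 × 100 = 156.024.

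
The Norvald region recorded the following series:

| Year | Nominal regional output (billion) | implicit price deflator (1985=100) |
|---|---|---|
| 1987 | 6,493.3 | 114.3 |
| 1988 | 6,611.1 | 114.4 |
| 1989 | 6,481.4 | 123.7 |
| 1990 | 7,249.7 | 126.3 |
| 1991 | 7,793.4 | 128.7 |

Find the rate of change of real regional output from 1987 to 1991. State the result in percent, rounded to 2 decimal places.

6.59%

Real regional output 1987 = 6493.3/1.143 = 5680.93.
Real regional output 1991 = 7793.4/1.287 = 6055.48.
Change = 6055.48/5680.93 − 1 = 0.0659.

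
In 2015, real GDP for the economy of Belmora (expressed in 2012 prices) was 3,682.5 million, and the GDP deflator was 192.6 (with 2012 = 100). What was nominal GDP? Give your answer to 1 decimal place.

Nominal GDP = Real × (GDP deflator/100) = 3682.5 × 1.926 = 7092.50.

7,092.5 million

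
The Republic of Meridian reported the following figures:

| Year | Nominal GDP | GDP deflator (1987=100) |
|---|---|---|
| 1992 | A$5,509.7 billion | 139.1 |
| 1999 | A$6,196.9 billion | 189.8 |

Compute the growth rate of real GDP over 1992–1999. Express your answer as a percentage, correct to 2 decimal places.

Deflate each year: 1992 → 5509.7/1.391 = 3960.96; 1999 → 6196.9/1.898 = 3264.96.
So real GDP changed by 3264.96/3960.96 − 1 = -0.1757, i.e. -17.57%.

-17.57%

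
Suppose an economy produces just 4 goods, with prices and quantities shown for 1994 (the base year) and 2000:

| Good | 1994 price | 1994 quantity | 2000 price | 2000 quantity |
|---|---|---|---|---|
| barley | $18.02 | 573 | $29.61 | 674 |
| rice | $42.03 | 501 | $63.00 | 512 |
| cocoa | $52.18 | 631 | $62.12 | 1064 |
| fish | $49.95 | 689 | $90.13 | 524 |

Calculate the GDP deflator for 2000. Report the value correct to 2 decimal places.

143.50

Nominal GDP 2000 = 29.61·674 + 63.00·512 + 62.12·1064 + 90.13·524 = 165536.94.
Real GDP 2000 (at 1994 prices) = 18.02·674 + 42.03·512 + 52.18·1064 + 49.95·524 = 115358.16.
Deflator = Nominal/Real × 100 = 165536.94/115358.16 × 100 = 143.498.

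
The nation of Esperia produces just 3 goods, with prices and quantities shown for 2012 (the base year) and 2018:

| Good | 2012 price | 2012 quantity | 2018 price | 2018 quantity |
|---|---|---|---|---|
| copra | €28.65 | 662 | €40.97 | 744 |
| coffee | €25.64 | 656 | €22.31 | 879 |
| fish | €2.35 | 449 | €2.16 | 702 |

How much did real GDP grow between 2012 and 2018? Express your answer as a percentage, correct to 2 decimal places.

Real GDP 2012 = Nominal GDP 2012 = 28.65·662 + 25.64·656 + 2.35·449 = 36841.29.
Real GDP 2018 (at 2012 prices) = 28.65·744 + 25.64·879 + 2.35·702 = 45502.86.
Real growth = 45502.86/36841.29 − 1 = 0.2351.

23.51%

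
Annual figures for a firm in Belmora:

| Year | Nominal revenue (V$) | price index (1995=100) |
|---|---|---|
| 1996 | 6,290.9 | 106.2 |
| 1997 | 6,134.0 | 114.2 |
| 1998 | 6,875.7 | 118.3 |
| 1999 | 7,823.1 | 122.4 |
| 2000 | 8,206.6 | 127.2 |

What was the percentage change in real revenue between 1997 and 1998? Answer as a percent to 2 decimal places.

Real revenue 1997 = 6134.0/1.142 = 5371.28.
Real revenue 1998 = 6875.7/1.183 = 5812.09.
Change = 5812.09/5371.28 − 1 = 0.0821.

8.21%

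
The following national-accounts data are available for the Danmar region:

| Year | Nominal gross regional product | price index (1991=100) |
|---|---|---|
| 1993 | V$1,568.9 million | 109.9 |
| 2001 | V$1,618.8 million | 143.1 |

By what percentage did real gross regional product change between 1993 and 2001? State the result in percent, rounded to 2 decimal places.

Deflate each year: 1993 → 1568.9/1.099 = 1427.57; 2001 → 1618.8/1.431 = 1131.24.
So real gross regional product changed by 1131.24/1427.57 − 1 = -0.2076, i.e. -20.76%.

-20.76%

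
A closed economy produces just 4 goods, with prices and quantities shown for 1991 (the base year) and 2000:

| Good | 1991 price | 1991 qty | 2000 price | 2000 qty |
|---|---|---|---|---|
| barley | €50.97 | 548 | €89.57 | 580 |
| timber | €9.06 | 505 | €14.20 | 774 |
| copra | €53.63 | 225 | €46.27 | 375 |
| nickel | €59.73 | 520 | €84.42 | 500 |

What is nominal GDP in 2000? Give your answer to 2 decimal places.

Nominal GDP 2000 = Σ (p_2000 × q_2000) = 89.57·580 + 14.20·774 + 46.27·375 + 84.42·500 = 122502.65.

€122502.65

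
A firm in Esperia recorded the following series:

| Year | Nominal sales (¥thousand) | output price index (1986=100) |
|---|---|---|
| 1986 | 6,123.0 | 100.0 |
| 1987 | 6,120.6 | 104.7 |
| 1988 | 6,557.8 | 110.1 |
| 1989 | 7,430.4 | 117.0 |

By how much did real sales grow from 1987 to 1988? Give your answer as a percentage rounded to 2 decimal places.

Real sales 1987 = 6120.6/1.047 = 5845.85.
Real sales 1988 = 6557.8/1.101 = 5956.22.
Change = 5956.22/5845.85 − 1 = 0.0189.

1.89%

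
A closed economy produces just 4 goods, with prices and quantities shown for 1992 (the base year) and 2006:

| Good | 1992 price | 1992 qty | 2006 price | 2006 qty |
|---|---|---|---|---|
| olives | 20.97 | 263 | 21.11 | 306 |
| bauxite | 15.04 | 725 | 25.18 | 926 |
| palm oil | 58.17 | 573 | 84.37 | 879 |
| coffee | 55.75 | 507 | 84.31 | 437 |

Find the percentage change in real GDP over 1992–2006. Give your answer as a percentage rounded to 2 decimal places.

Real GDP 1992 = Nominal GDP 1992 = 20.97·263 + 15.04·725 + 58.17·573 + 55.75·507 = 78015.77.
Real GDP 2006 (at 1992 prices) = 20.97·306 + 15.04·926 + 58.17·879 + 55.75·437 = 95838.04.
Real growth = 95838.04/78015.77 − 1 = 0.2284.

22.84%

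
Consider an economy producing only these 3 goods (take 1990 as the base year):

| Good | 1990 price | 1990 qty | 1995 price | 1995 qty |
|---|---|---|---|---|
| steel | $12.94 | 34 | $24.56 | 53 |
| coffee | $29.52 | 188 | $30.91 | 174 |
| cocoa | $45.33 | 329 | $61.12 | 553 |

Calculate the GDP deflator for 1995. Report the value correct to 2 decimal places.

131.04

Nominal GDP 1995 = 24.56·53 + 30.91·174 + 61.12·553 = 40479.38.
Real GDP 1995 (at 1990 prices) = 12.94·53 + 29.52·174 + 45.33·553 = 30889.79.
Deflator = Nominal/Real × 100 = 40479.38/30889.79 × 100 = 131.045.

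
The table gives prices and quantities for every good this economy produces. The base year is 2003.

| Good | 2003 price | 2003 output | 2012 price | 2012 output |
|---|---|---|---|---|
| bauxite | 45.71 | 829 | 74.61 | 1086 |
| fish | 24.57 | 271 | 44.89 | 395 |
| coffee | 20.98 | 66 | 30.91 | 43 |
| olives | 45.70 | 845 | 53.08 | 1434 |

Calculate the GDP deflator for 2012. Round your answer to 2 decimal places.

Nominal GDP 2012 = 74.61·1086 + 44.89·395 + 30.91·43 + 53.08·1434 = 176203.86.
Real GDP 2012 (at 2003 prices) = 45.71·1086 + 24.57·395 + 20.98·43 + 45.70·1434 = 125782.15.
Deflator = Nominal/Real × 100 = 176203.86/125782.15 × 100 = 140.087.

140.09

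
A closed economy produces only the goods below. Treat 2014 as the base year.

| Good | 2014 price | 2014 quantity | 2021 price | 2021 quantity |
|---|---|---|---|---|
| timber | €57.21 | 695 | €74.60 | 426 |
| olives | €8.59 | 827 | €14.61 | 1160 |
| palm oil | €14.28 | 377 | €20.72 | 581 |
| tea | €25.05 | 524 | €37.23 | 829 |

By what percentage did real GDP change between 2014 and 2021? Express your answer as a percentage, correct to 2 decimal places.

-3.02%

Real GDP 2014 = Nominal GDP 2014 = 57.21·695 + 8.59·827 + 14.28·377 + 25.05·524 = 65374.64.
Real GDP 2021 (at 2014 prices) = 57.21·426 + 8.59·1160 + 14.28·581 + 25.05·829 = 63398.99.
Real growth = 63398.99/65374.64 − 1 = -0.0302.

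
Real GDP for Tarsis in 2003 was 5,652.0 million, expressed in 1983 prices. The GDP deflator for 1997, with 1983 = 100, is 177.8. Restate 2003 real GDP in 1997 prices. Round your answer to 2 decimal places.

Real GDP in 1997 prices = Real GDP in 1983 prices × (P_1997/P_1983) = 5652.0 × 1.778 = 10049.26.

10,049.26 million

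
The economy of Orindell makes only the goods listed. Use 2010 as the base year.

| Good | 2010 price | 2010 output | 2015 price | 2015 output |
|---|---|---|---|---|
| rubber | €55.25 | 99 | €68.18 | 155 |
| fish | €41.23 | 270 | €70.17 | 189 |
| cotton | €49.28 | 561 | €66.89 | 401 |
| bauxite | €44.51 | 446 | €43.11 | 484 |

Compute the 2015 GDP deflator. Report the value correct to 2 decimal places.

124.03

Nominal GDP 2015 = 68.18·155 + 70.17·189 + 66.89·401 + 43.11·484 = 71518.16.
Real GDP 2015 (at 2010 prices) = 55.25·155 + 41.23·189 + 49.28·401 + 44.51·484 = 57660.34.
Deflator = Nominal/Real × 100 = 71518.16/57660.34 × 100 = 124.034.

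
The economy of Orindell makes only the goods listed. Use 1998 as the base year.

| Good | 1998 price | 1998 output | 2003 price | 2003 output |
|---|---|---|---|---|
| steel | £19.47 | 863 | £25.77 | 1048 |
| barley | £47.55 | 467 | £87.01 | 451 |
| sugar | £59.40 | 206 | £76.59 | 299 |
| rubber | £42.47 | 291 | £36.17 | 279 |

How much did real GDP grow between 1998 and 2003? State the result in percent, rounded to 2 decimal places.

Real GDP 1998 = Nominal GDP 1998 = 19.47·863 + 47.55·467 + 59.40·206 + 42.47·291 = 63603.63.
Real GDP 2003 (at 1998 prices) = 19.47·1048 + 47.55·451 + 59.40·299 + 42.47·279 = 71459.34.
Real growth = 71459.34/63603.63 − 1 = 0.1235.

12.35%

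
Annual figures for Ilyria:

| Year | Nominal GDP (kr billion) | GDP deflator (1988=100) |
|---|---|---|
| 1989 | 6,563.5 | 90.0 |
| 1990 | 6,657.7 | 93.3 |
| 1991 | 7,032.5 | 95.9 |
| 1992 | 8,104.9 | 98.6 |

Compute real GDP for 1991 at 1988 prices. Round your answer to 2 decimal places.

Real GDP 1991 = 7032.5 / 0.959 = 7333.16.

kr 7,333.16 billion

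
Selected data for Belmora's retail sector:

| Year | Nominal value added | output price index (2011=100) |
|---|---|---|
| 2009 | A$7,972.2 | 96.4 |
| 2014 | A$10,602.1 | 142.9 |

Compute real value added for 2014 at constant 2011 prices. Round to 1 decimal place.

A$7,419.2

Real value added = Nominal / (output price index/100) = 10602.1 / 1.429 = 7419.24.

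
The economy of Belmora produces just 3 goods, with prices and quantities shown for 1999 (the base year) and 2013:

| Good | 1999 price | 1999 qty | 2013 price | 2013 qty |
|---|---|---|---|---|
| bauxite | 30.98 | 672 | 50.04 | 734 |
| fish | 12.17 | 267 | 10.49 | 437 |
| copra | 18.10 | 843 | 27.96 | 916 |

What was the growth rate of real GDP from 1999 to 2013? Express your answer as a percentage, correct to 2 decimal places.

13.50%

Real GDP 1999 = Nominal GDP 1999 = 30.98·672 + 12.17·267 + 18.10·843 = 39326.25.
Real GDP 2013 (at 1999 prices) = 30.98·734 + 12.17·437 + 18.10·916 = 44637.21.
Real growth = 44637.21/39326.25 − 1 = 0.1350.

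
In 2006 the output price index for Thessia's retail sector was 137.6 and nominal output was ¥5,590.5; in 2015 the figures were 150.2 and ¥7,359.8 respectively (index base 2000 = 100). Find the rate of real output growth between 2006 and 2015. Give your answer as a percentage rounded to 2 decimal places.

Deflate each year: 2006 → 5590.5/1.376 = 4062.86; 2015 → 7359.8/1.502 = 4900.00.
So real output changed by 4900.00/4062.86 − 1 = 0.2060, i.e. 20.60%.

20.60%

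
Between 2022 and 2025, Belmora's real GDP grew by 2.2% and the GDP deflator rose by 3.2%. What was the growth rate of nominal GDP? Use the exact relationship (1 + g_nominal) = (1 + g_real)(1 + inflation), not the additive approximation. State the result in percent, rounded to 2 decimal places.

(1 + g_nom) = (1 + g_real)(1 + π) = 1.0220 × 1.0320 = 1.05470.

5.47%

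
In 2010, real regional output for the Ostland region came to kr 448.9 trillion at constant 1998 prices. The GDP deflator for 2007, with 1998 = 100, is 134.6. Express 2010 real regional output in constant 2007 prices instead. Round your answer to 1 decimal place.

kr 604.2 trillion

Real regional output in 2007 prices = Real regional output in 1998 prices × (P_2007/P_1998) = 448.9 × 1.346 = 604.22.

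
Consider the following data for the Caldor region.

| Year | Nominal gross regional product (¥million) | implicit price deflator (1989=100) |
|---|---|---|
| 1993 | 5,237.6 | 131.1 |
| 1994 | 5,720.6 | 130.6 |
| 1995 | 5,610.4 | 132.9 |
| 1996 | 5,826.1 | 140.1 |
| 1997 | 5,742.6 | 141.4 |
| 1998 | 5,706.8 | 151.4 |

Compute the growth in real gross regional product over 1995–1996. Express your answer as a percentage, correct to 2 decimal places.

Real gross regional product 1995 = 5610.4/1.329 = 4221.52.
Real gross regional product 1996 = 5826.1/1.401 = 4158.53.
Change = 4158.53/4221.52 − 1 = -0.0149.

-1.49%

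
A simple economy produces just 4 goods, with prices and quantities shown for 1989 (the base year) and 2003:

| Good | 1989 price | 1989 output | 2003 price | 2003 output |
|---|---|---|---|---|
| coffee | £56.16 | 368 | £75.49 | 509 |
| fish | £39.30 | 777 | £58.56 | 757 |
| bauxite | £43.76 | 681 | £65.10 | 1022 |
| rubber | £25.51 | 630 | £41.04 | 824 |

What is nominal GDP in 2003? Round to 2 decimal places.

Nominal GDP 2003 = Σ (p_2003 × q_2003) = 75.49·509 + 58.56·757 + 65.10·1022 + 41.04·824 = 183103.49.

£183103.49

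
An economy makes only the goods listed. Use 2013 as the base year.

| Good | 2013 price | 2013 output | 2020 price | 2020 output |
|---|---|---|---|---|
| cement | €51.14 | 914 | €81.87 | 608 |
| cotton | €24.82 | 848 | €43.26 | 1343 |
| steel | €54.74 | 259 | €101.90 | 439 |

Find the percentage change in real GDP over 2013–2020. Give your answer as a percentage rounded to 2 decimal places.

7.92%

Real GDP 2013 = Nominal GDP 2013 = 51.14·914 + 24.82·848 + 54.74·259 = 81966.98.
Real GDP 2020 (at 2013 prices) = 51.14·608 + 24.82·1343 + 54.74·439 = 88457.24.
Real growth = 88457.24/81966.98 − 1 = 0.0792.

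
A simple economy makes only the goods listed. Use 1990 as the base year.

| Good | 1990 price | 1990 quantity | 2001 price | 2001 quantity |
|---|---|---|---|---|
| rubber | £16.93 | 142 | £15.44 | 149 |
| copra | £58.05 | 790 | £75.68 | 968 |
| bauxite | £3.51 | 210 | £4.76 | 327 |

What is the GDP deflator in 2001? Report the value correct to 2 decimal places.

Nominal GDP 2001 = 15.44·149 + 75.68·968 + 4.76·327 = 77115.32.
Real GDP 2001 (at 1990 prices) = 16.93·149 + 58.05·968 + 3.51·327 = 59862.74.
Deflator = Nominal/Real × 100 = 77115.32/59862.74 × 100 = 128.820.

128.82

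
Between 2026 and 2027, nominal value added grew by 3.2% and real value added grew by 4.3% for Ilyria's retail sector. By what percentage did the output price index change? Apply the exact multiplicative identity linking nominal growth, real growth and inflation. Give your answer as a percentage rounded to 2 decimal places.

(1 + g_nom) = (1 + g_real)(1 + π), so π = 1.0320 / 1.0430 − 1 = -0.01055.

-1.05%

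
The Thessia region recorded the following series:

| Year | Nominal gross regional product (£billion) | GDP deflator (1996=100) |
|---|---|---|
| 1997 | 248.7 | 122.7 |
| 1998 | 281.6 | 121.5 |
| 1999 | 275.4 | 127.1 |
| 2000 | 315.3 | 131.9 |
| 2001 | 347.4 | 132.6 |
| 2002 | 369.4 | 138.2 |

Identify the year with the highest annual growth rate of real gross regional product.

1998

1998: real = 281.6/1.215 = 231.77; growth vs 1997 (202.69) = 14.35%.
1999: real = 275.4/1.271 = 216.68; growth vs 1998 (231.77) = -6.51%.
2000: real = 315.3/1.319 = 239.04; growth vs 1999 (216.68) = 10.32%.
2001: real = 347.4/1.326 = 261.99; growth vs 2000 (239.04) = 9.60%.
2002: real = 369.4/1.382 = 267.29; growth vs 2001 (261.99) = 2.02%.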